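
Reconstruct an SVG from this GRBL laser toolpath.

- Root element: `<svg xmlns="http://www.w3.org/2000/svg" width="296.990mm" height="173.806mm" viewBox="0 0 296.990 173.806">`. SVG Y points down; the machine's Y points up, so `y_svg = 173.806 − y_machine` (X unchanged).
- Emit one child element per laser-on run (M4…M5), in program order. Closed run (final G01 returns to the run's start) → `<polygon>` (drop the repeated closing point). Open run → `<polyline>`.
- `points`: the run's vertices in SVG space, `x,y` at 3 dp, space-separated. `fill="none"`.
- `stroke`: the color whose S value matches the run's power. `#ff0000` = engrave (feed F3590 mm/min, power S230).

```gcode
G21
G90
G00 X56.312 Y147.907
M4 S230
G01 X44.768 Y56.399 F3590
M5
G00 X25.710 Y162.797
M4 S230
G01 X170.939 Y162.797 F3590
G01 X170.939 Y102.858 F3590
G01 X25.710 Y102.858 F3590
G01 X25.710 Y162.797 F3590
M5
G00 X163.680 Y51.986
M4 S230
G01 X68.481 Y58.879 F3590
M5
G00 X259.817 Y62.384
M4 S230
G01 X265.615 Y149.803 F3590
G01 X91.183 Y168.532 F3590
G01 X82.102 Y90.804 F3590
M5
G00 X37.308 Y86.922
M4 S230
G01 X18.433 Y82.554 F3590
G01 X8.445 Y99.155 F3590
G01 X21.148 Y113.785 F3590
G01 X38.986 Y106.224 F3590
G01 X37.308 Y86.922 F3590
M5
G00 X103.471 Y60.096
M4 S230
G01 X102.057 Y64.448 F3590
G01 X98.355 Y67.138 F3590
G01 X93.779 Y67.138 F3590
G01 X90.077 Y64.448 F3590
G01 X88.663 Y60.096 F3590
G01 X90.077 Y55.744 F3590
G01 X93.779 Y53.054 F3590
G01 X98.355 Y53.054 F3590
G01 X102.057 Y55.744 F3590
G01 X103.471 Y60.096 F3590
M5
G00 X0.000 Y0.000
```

Each laser-on run becomes one SVG element. Flip Y back into SVG space with y_svg = 173.806 − y_machine. Every run uses S230, so all elements get stroke `#ff0000` (engrave).

Run 1: The run is open, so emit a `<polyline>` with points (Y-flipped): 56.312,25.899 44.768,117.407.

Run 2: The run returns to its start, so emit a `<polygon>` with points (Y-flipped): 25.710,11.009 170.939,11.009 170.939,70.948 25.710,70.948.

Run 3: The run is open, so emit a `<polyline>` with points (Y-flipped): 163.680,121.820 68.481,114.927.

Run 4: The run is open, so emit a `<polyline>` with points (Y-flipped): 259.817,111.422 265.615,24.003 91.183,5.274 82.102,83.002.

Run 5: The run returns to its start, so emit a `<polygon>` with points (Y-flipped): 37.308,86.884 18.433,91.252 8.445,74.651 21.148,60.021 38.986,67.582.

Run 6: The run returns to its start, so emit a `<polygon>` with points (Y-flipped): 103.471,113.710 102.057,109.358 98.355,106.668 93.779,106.668 90.077,109.358 88.663,113.710 90.077,118.062 93.779,120.752 98.355,120.752 102.057,118.062.

<svg xmlns="http://www.w3.org/2000/svg" width="296.990mm" height="173.806mm" viewBox="0 0 296.990 173.806">
  <polyline points="56.312,25.899 44.768,117.407" fill="none" stroke="#ff0000"/>
  <polygon points="25.710,11.009 170.939,11.009 170.939,70.948 25.710,70.948" fill="none" stroke="#ff0000"/>
  <polyline points="163.680,121.820 68.481,114.927" fill="none" stroke="#ff0000"/>
  <polyline points="259.817,111.422 265.615,24.003 91.183,5.274 82.102,83.002" fill="none" stroke="#ff0000"/>
  <polygon points="37.308,86.884 18.433,91.252 8.445,74.651 21.148,60.021 38.986,67.582" fill="none" stroke="#ff0000"/>
  <polygon points="103.471,113.710 102.057,109.358 98.355,106.668 93.779,106.668 90.077,109.358 88.663,113.710 90.077,118.062 93.779,120.752 98.355,120.752 102.057,118.062" fill="none" stroke="#ff0000"/>
</svg>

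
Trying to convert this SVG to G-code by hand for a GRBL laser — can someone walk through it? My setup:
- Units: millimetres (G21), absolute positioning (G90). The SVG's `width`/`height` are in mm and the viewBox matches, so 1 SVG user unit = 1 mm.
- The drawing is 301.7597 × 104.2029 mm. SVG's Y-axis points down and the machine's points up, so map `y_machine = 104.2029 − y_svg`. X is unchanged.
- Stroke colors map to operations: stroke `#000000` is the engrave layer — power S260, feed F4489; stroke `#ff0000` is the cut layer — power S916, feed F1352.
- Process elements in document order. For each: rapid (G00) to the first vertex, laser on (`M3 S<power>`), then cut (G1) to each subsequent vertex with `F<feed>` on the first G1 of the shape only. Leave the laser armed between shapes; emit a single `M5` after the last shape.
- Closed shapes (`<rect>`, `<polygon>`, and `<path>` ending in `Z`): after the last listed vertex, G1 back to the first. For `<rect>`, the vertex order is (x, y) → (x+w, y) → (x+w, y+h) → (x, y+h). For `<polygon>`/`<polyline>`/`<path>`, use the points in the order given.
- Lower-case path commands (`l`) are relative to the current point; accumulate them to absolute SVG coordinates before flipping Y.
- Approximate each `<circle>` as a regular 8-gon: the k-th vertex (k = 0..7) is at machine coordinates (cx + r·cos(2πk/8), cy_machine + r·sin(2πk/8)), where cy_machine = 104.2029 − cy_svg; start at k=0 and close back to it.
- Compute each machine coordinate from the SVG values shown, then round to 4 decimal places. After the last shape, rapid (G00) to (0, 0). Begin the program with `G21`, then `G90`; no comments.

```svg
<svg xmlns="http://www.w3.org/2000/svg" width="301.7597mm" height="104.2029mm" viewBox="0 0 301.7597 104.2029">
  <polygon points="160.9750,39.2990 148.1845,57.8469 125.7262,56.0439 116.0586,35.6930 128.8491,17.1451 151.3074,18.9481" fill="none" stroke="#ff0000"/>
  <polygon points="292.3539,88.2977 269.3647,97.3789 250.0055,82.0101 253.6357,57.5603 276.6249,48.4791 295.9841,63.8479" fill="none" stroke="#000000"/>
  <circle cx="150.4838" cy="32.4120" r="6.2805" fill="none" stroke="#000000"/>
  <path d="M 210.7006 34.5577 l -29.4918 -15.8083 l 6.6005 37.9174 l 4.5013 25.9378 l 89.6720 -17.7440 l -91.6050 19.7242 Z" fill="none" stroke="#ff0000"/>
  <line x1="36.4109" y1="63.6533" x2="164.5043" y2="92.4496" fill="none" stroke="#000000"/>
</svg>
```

1 u = 1 mm; y_m = 104.2029 − y.

[1] `<polygon>` regular polygon, #ff0000→cut S916 F1352: (160.9750,64.9039) → (148.1845,46.3560) → (125.7262,48.1590) → (116.0586,68.5099) → (128.8491,87.0578) → (151.3074,85.2548) → (160.9750,64.9039) (closed)

[2] `<polygon>` regular polygon, #000000→engrave S260 F4489: (292.3539,15.9052) → (269.3647,6.8240) → (250.0055,22.1928) → (253.6357,46.6426) → (276.6249,55.7238) → (295.9841,40.3550) → (292.3539,15.9052) (closed)

[3] `<circle>` circle, #000000→engrave S260 F4489: (156.7643,71.7909) → (154.9248,76.2319) → (150.4838,78.0714) → (146.0428,76.2319) → (144.2033,71.7909) → (146.0428,67.3499) → (150.4838,65.5104) → (154.9248,67.3499) → (156.7643,71.7909) (closed)

[4] `<path>` closed polygon, #ff0000→cut S916 F1352: (210.7006,69.6452) → (181.2088,85.4535) → (187.8093,47.5361) → (192.3106,21.5983) → (281.9826,39.3423) → (190.3776,19.6181) → (210.7006,69.6452) (closed)

[5] `<line>` line segment, #000000→engrave S260 F4489: (36.4109,40.5496) → (164.5043,11.7533)

G21
G90
G00 X160.9750 Y64.9039
M3 S916
G1 X148.1845 Y46.3560 F1352
G1 X125.7262 Y48.1590
G1 X116.0586 Y68.5099
G1 X128.8491 Y87.0578
G1 X151.3074 Y85.2548
G1 X160.9750 Y64.9039
G00 X292.3539 Y15.9052
M3 S260
G1 X269.3647 Y6.8240 F4489
G1 X250.0055 Y22.1928
G1 X253.6357 Y46.6426
G1 X276.6249 Y55.7238
G1 X295.9841 Y40.3550
G1 X292.3539 Y15.9052
G00 X156.7643 Y71.7909
M3 S260
G1 X154.9248 Y76.2319 F4489
G1 X150.4838 Y78.0714
G1 X146.0428 Y76.2319
G1 X144.2033 Y71.7909
G1 X146.0428 Y67.3499
G1 X150.4838 Y65.5104
G1 X154.9248 Y67.3499
G1 X156.7643 Y71.7909
G00 X210.7006 Y69.6452
M3 S916
G1 X181.2088 Y85.4535 F1352
G1 X187.8093 Y47.5361
G1 X192.3106 Y21.5983
G1 X281.9826 Y39.3423
G1 X190.3776 Y19.6181
G1 X210.7006 Y69.6452
G00 X36.4109 Y40.5496
M3 S260
G1 X164.5043 Y11.7533 F4489
M5
G00 X0.0000 Y0.0000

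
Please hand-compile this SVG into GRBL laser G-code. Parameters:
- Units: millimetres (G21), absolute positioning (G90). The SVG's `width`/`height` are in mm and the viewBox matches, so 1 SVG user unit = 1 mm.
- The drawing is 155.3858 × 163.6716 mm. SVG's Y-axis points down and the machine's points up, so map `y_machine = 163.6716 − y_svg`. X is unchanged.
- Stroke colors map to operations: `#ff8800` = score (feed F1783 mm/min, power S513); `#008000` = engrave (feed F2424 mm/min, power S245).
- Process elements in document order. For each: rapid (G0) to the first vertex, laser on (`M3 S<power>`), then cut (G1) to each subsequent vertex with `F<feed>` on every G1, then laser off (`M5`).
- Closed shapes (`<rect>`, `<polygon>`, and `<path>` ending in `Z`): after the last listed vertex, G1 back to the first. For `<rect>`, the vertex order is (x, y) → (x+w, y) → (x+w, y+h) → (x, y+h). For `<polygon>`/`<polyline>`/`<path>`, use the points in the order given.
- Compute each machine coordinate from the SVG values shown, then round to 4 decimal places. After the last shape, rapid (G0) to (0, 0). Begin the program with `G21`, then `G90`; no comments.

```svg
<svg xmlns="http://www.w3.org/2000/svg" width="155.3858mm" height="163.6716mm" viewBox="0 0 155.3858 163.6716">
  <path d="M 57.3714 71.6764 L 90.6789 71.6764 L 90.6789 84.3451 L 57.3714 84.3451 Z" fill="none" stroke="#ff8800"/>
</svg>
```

viewBox `0 0 155.3858 163.6716` with mm width/height → 1 unit = 1 mm. Flip: y_m = 163.6716 − y_svg.

**Shape 1** — `<path>` rectangle, stroke `#ff8800` → score (S513, F1783). Machine vertices: (57.3714,91.9952) → (90.6789,91.9952) → (90.6789,79.3265) → (57.3714,79.3265) → (57.3714,91.9952). Closed: final G1 returns to the first vertex.

G21
G90
G0 X57.3714 Y91.9952
M3 S513
G1 X90.6789 Y91.9952 F1783
G1 X90.6789 Y79.3265 F1783
G1 X57.3714 Y79.3265 F1783
G1 X57.3714 Y91.9952 F1783
M5
G0 X0.0000 Y0.0000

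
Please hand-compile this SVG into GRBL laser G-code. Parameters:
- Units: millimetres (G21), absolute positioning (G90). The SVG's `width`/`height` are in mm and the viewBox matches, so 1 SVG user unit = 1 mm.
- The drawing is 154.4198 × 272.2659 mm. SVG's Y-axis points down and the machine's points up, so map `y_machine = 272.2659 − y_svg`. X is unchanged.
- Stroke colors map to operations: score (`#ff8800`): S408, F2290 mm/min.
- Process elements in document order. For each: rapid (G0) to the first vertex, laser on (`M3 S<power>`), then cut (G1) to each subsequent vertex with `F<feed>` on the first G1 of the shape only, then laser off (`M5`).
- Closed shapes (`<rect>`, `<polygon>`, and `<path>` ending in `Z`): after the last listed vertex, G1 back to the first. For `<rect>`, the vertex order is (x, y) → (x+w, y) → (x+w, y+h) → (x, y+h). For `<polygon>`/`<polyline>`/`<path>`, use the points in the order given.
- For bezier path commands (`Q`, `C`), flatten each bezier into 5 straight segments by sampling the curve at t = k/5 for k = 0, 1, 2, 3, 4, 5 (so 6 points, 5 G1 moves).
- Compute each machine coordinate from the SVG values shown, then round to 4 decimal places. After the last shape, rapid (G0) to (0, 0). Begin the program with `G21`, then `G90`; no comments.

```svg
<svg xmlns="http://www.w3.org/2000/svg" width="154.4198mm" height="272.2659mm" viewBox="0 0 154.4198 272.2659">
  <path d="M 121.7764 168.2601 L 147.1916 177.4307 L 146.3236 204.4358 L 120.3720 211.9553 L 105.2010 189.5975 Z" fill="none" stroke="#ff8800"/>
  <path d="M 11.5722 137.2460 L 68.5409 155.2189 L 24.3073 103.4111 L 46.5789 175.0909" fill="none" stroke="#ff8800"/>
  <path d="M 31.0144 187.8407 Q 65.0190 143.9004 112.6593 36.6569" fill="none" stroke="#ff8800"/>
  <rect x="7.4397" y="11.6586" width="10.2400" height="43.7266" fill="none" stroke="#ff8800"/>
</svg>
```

Since the viewBox matches the mm dimensions, user units are millimetres directly. The only transform is the Y-flip y_m = 272.2659 − y_svg.

Shape 1 is a regular polygon drawn with `<path>`. Its stroke #ff8800 means score at S408, F2290. After flipping Y the toolpath is (121.7764,104.0058) → (147.1916,94.8352) → (146.3236,67.8301) → (120.3720,60.3106) → (105.2010,82.6684) → (121.7764,104.0058), returning to the start.

Shape 2 is a open polyline drawn with `<path>`. Its stroke #ff8800 means score at S408, F2290. After flipping Y the toolpath is (11.5722,135.0199) → (68.5409,117.0470) → (24.3073,168.8548) → (46.5789,97.1750).

Shape 3 is a quadratic bezier drawn with `<path>`. Its stroke #ff8800 means score at S408, F2290. After flipping Y the toolpath is (31.0144,84.4252) → (45.1617,104.5334) → (60.3998,129.7060) → (76.7288,159.9427) → (94.1486,195.2437) → (112.6593,235.6090).

Shape 4 is a rectangle drawn with `<rect>`. Its stroke #ff8800 means score at S408, F2290. After flipping Y the toolpath is (7.4397,260.6073) → (17.6797,260.6073) → (17.6797,216.8807) → (7.4397,216.8807) → (7.4397,260.6073), returning to the start.

G21
G90
G0 X121.7764 Y104.0058
M3 S408
G1 X147.1916 Y94.8352 F2290
G1 X146.3236 Y67.8301
G1 X120.3720 Y60.3106
G1 X105.2010 Y82.6684
G1 X121.7764 Y104.0058
M5
G0 X11.5722 Y135.0199
M3 S408
G1 X68.5409 Y117.0470 F2290
G1 X24.3073 Y168.8548
G1 X46.5789 Y97.1750
M5
G0 X31.0144 Y84.4252
M3 S408
G1 X45.1617 Y104.5334 F2290
G1 X60.3998 Y129.7060
G1 X76.7288 Y159.9427
G1 X94.1486 Y195.2437
G1 X112.6593 Y235.6090
M5
G0 X7.4397 Y260.6073
M3 S408
G1 X17.6797 Y260.6073 F2290
G1 X17.6797 Y216.8807
G1 X7.4397 Y216.8807
G1 X7.4397 Y260.6073
M5
G0 X0.0000 Y0.0000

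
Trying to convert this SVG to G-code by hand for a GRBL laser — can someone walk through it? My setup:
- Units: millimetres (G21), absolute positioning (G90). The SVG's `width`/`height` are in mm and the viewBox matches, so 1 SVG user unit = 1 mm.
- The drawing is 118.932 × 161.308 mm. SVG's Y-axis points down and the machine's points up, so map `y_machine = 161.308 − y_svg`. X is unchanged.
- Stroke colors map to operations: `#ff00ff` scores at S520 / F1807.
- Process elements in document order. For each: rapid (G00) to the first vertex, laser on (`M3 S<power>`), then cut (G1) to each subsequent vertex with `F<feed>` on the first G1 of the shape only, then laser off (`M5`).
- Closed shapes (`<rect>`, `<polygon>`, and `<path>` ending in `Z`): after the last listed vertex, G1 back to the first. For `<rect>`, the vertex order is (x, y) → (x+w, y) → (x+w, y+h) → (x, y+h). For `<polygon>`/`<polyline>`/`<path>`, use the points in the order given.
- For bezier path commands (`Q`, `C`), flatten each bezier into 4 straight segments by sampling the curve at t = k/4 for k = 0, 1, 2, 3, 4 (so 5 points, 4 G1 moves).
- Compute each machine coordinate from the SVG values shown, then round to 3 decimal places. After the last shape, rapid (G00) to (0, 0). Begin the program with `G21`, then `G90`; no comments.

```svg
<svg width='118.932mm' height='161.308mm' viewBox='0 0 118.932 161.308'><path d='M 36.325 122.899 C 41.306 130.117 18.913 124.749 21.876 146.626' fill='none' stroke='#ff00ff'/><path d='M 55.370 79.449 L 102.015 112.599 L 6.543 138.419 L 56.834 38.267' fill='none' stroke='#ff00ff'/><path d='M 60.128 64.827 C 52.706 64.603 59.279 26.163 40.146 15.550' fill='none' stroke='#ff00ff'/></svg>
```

G21
G90
G00 X36.325 Y38.409
M3 S520
G1 X35.752 Y34.733 F1807
G1 X29.857 Y32.043
G1 X23.584 Y26.604
G1 X21.876 Y14.682
M5
G00 X55.370 Y81.859
M3 S520
G1 X102.015 Y48.709 F1807
G1 X6.543 Y22.889
G1 X56.834 Y123.041
M5
G00 X60.128 Y96.481
M3 S520
G1 X56.565 Y102.783 F1807
G1 X54.529 Y117.224
G1 X50.296 Y133.613
G1 X40.146 Y145.758
M5
G00 X0.000 Y0.000

viewBox `0 0 118.932 161.308` with mm width/height → 1 unit = 1 mm. Flip: y_m = 161.308 − y_svg.

**Shape 1** — `<path>` cubic bezier, stroke `#ff00ff` → score (S520, F1807). Control points (SVG): P0=(36.325,122.899), P1=(41.306,130.117), P2=(18.913,124.749), P3=(21.876,146.626); sampled at t=k/4. Machine vertices: (36.325,38.409) → (35.752,34.733) → (29.857,32.043) → (23.584,26.604) → (21.876,14.682). Open path.

**Shape 2** — `<path>` open polyline, stroke `#ff00ff` → score (S520, F1807). Machine vertices: (55.370,81.859) → (102.015,48.709) → (6.543,22.889) → (56.834,123.041). Open path.

**Shape 3** — `<path>` cubic bezier, stroke `#ff00ff` → score (S520, F1807). Control points (SVG): P0=(60.128,64.827), P1=(52.706,64.603), P2=(59.279,26.163), P3=(40.146,15.550); sampled at t=k/4. Machine vertices: (60.128,96.481) → (56.565,102.783) → (54.529,117.224) → (50.296,133.613) → (40.146,145.758). Open path.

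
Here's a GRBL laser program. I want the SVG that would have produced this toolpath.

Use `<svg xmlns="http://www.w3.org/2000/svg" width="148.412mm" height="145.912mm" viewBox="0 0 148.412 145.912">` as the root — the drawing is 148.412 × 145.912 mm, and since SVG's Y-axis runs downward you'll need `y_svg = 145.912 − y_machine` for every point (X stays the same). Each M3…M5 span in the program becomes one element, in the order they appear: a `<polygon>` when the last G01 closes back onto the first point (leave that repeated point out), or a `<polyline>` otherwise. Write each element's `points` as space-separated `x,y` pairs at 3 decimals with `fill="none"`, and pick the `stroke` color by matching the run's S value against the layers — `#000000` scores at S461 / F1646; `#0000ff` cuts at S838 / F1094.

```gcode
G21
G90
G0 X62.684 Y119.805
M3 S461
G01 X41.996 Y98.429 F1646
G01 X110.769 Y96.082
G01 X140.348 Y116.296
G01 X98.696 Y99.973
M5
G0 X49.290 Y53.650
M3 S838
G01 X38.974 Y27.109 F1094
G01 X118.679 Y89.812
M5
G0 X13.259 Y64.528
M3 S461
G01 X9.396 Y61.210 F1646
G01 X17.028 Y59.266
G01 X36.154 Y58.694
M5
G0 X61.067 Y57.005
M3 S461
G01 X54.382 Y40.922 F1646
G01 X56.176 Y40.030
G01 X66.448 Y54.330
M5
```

<svg xmlns="http://www.w3.org/2000/svg" width="148.412mm" height="145.912mm" viewBox="0 0 148.412 145.912">
  <polyline points="62.684,26.107 41.996,47.483 110.769,49.830 140.348,29.616 98.696,45.939" fill="none" stroke="#000000"/>
  <polyline points="49.290,92.262 38.974,118.803 118.679,56.100" fill="none" stroke="#0000ff"/>
  <polyline points="13.259,81.384 9.396,84.702 17.028,86.646 36.154,87.218" fill="none" stroke="#000000"/>
  <polyline points="61.067,88.907 54.382,104.990 56.176,105.882 66.448,91.582" fill="none" stroke="#000000"/>
</svg>

Machine Y-up, SVG Y-down with viewBox height 145.912, so y_svg = 145.912 − y_machine; X carries over.

Run 1: S461 ⇒ score layer `#000000`. The run is open, so emit a `<polyline>` with points (Y-flipped): 62.684,26.107 41.996,47.483 110.769,49.830 140.348,29.616 98.696,45.939.

Run 2: S838 ⇒ cut layer `#0000ff`. The run is open, so emit a `<polyline>` with points (Y-flipped): 49.290,92.262 38.974,118.803 118.679,56.100.

Run 3: S461 ⇒ score layer `#000000`. The run is open, so emit a `<polyline>` with points (Y-flipped): 13.259,81.384 9.396,84.702 17.028,86.646 36.154,87.218.

Run 4: power S461 maps to stroke `#000000` (score). The run is open, so emit a `<polyline>` with points (Y-flipped): 61.067,88.907 54.382,104.990 56.176,105.882 66.448,91.582.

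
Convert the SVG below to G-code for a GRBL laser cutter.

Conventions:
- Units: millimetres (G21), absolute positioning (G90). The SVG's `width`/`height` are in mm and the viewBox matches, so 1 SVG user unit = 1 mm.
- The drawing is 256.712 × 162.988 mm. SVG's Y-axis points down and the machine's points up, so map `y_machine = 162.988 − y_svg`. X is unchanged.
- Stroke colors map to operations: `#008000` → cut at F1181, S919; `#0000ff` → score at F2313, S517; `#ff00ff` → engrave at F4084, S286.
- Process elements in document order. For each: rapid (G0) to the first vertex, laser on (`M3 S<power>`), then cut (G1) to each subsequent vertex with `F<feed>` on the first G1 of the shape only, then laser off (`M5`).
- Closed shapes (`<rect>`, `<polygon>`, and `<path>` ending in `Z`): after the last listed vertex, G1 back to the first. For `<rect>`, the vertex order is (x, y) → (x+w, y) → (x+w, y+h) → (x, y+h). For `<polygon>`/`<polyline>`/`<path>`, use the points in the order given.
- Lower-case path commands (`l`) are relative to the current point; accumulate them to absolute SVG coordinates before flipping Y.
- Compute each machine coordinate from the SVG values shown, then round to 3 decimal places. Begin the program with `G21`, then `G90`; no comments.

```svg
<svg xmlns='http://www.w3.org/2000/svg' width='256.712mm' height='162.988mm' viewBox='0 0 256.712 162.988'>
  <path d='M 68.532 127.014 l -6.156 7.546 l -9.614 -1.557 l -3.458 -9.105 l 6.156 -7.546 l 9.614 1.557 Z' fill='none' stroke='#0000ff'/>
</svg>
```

Since the viewBox matches the mm dimensions, user units are millimetres directly. The only transform is the Y-flip y_m = 162.988 − y_svg.

Shape 1 is a regular polygon drawn with `<path>`. Its stroke #0000ff means score at S517, F2313. After flipping Y the toolpath is (68.532,35.974) → (62.376,28.428) → (52.762,29.985) → (49.304,39.090) → (55.460,46.636) → (65.074,45.079) → (68.532,35.974), returning to the start.

G21
G90
G0 X68.532 Y35.974
M3 S517
G1 X62.376 Y28.428 F2313
G1 X52.762 Y29.985
G1 X49.304 Y39.090
G1 X55.460 Y46.636
G1 X65.074 Y45.079
G1 X68.532 Y35.974
M5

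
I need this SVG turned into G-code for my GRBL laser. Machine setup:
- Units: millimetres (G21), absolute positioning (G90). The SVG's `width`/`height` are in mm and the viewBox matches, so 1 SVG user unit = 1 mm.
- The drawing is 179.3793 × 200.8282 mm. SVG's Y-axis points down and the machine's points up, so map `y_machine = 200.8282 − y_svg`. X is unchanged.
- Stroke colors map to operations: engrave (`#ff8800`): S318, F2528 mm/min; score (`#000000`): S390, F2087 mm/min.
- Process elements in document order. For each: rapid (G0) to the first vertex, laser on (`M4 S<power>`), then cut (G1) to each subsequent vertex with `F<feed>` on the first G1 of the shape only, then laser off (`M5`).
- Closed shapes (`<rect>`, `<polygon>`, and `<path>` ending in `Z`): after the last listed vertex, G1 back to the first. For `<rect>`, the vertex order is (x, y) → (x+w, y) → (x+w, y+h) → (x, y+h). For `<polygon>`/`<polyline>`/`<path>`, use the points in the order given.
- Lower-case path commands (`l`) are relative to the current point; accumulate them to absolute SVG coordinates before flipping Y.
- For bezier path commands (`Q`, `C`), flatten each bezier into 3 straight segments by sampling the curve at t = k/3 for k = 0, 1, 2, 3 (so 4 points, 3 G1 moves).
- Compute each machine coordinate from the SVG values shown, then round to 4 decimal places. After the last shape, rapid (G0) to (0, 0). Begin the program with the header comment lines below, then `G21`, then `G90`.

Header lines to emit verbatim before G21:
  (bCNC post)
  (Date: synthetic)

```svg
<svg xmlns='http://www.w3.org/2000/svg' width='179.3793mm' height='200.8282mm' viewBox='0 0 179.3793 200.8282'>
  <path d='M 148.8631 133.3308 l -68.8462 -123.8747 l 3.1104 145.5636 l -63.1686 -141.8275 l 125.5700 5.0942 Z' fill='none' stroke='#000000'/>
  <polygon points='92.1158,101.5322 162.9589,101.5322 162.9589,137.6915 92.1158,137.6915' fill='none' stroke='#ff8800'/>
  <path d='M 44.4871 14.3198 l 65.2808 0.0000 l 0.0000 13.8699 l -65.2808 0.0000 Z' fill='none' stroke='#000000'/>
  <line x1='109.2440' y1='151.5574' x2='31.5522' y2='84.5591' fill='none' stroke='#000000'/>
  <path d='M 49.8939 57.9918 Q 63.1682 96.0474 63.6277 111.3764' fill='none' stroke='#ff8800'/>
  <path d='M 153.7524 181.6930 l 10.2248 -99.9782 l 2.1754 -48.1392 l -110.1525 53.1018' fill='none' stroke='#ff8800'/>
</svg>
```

1 u = 1 mm; y_m = 200.8282 − y.

[1] `<path>` closed polygon, #000000→score S390 F2087: (148.8631,67.4974) → (80.0169,191.3721) → (83.1273,45.8085) → (19.9587,187.6360) → (145.5287,182.5418) → (148.8631,67.4974) (closed)

[2] `<polygon>` rectangle, #ff8800→engrave S318 F2528: (92.1158,99.2960) → (162.9589,99.2960) → (162.9589,63.1367) → (92.1158,63.1367) → (92.1158,99.2960) (closed)

[3] `<path>` rectangle, #000000→score S390 F2087: (44.4871,186.5084) → (109.7679,186.5084) → (109.7679,172.6385) → (44.4871,172.6385) → (44.4871,186.5084) (closed)

[4] `<line>` line segment, #000000→score S390 F2087: (109.2440,49.2708) → (31.5522,116.2691)

[5] `<path>` quadratic bezier, #ff8800→engrave S318 F2528: (49.8939,142.8364) → (57.3196,119.9912) → (61.8975,102.1963) → (63.6277,89.4518)

[6] `<path>` open polyline, #ff8800→engrave S318 F2528: (153.7524,19.1352) → (163.9772,119.1134) → (166.1526,167.2526) → (56.0001,114.1508)

(bCNC post)
(Date: synthetic)
G21
G90
G0 X148.8631 Y67.4974
M4 S390
G1 X80.0169 Y191.3721 F2087
G1 X83.1273 Y45.8085
G1 X19.9587 Y187.6360
G1 X145.5287 Y182.5418
G1 X148.8631 Y67.4974
M5
G0 X92.1158 Y99.2960
M4 S318
G1 X162.9589 Y99.2960 F2528
G1 X162.9589 Y63.1367
G1 X92.1158 Y63.1367
G1 X92.1158 Y99.2960
M5
G0 X44.4871 Y186.5084
M4 S390
G1 X109.7679 Y186.5084 F2087
G1 X109.7679 Y172.6385
G1 X44.4871 Y172.6385
G1 X44.4871 Y186.5084
M5
G0 X109.2440 Y49.2708
M4 S390
G1 X31.5522 Y116.2691 F2087
M5
G0 X49.8939 Y142.8364
M4 S318
G1 X57.3196 Y119.9912 F2528
G1 X61.8975 Y102.1963
G1 X63.6277 Y89.4518
M5
G0 X153.7524 Y19.1352
M4 S318
G1 X163.9772 Y119.1134 F2528
G1 X166.1526 Y167.2526
G1 X56.0001 Y114.1508
M5
G0 X0.0000 Y0.0000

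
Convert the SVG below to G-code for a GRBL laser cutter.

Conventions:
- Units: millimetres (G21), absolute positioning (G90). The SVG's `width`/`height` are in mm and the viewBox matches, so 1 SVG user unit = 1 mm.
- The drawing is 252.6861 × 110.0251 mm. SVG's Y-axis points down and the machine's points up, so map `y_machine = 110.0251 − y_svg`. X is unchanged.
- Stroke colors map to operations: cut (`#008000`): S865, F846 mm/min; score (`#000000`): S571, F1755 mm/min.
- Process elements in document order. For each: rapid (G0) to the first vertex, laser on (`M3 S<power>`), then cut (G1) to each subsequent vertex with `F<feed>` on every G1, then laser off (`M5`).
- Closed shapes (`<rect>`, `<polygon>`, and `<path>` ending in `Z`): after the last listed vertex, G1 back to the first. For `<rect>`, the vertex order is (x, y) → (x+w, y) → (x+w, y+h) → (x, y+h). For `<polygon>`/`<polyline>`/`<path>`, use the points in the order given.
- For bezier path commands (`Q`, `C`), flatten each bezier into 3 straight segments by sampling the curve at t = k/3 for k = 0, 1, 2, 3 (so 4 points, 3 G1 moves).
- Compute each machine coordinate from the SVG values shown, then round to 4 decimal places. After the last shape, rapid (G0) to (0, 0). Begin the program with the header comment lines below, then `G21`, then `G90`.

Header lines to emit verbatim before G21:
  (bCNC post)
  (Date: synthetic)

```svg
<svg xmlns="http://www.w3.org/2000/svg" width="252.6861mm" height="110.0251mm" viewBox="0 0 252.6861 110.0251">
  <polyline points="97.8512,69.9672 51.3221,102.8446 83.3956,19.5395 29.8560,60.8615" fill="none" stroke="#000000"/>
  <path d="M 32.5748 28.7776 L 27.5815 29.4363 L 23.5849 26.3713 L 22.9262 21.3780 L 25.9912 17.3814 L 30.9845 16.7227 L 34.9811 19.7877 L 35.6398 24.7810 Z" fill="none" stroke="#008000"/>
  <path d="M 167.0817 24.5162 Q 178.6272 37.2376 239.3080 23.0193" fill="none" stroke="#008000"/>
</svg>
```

(bCNC post)
(Date: synthetic)
G21
G90
G0 X97.8512 Y40.0579
M3 S571
G1 X51.3221 Y7.1805 F1755
G1 X83.3956 Y90.4856 F1755
G1 X29.8560 Y49.1636 F1755
M5
G0 X32.5748 Y81.2475
M3 S865
G1 X27.5815 Y80.5888 F846
G1 X23.5849 Y83.6538 F846
G1 X22.9262 Y88.6471 F846
G1 X25.9912 Y92.6437 F846
G1 X30.9845 Y93.3024 F846
G1 X34.9811 Y90.2374 F846
G1 X35.6398 Y85.2441 F846
G1 X32.5748 Y81.2475 F846
M5
G0 X167.0817 Y85.5089
M3 S865
G1 X180.2382 Y80.0213 F846
G1 X204.3136 Y80.5202 F846
G1 X239.3080 Y87.0058 F846
M5
G0 X0.0000 Y0.0000

viewBox `0 0 252.6861 110.0251` with mm width/height → 1 unit = 1 mm. Flip: y_m = 110.0251 − y_svg.

**Shape 1** — `<polyline>` open polyline, stroke `#000000` → score (S571, F1755). Machine vertices: (97.8512,40.0579) → (51.3221,7.1805) → (83.3956,90.4856) → (29.8560,49.1636). Open path.

**Shape 2** — `<path>` regular polygon, stroke `#008000` → cut (S865, F846). Machine vertices: (32.5748,81.2475) → (27.5815,80.5888) → (23.5849,83.6538) → (22.9262,88.6471) → (25.9912,92.6437) → (30.9845,93.3024) → (34.9811,90.2374) → (35.6398,85.2441) → (32.5748,81.2475). Closed: final G1 returns to the first vertex.

**Shape 3** — `<path>` quadratic bezier, stroke `#008000` → cut (S865, F846). Control points (SVG): P0=(167.0817,24.5162), P1=(178.6272,37.2376), P2=(239.3080,23.0193); sampled at t=k/3. Machine vertices: (167.0817,85.5089) → (180.2382,80.0213) → (204.3136,80.5202) → (239.3080,87.0058). Open path.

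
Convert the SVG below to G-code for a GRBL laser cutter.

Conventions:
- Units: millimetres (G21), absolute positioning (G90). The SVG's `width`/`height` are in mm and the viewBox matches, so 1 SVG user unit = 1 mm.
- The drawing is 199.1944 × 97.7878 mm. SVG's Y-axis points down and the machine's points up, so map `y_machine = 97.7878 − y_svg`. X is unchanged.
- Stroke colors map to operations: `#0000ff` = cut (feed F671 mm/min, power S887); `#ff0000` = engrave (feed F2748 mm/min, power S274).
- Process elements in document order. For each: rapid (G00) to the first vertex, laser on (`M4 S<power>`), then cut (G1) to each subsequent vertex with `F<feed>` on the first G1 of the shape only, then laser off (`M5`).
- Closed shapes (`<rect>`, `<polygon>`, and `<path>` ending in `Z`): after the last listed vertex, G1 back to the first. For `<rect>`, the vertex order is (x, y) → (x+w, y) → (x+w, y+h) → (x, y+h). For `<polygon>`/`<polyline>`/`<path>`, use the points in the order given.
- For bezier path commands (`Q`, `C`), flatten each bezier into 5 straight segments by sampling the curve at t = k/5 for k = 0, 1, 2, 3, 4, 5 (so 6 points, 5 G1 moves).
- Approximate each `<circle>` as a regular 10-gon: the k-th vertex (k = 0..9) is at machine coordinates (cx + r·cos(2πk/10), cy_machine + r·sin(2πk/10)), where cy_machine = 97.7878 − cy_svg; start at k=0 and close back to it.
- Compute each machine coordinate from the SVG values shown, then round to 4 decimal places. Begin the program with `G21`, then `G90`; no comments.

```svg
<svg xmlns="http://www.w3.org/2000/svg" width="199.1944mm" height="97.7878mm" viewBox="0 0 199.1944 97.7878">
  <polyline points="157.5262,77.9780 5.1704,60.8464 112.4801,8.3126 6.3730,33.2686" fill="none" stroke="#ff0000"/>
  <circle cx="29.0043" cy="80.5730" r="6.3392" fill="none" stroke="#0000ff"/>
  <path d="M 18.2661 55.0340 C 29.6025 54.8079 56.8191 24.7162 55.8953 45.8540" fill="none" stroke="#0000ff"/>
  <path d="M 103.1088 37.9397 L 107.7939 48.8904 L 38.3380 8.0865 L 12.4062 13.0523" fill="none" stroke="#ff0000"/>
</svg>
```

Since the viewBox matches the mm dimensions, user units are millimetres directly. The only transform is the Y-flip y_m = 97.7878 − y_svg.

Shape 1 is a open polyline drawn with `<polyline>`. Its stroke #ff0000 means engrave at S274, F2748. After flipping Y the toolpath is (157.5262,19.8098) → (5.1704,36.9414) → (112.4801,89.4752) → (6.3730,64.5192).

Shape 2 is a circle drawn with `<circle>`. Its stroke #0000ff means cut at S887, F671. After flipping Y the toolpath is (35.3435,17.2148) → (34.1328,20.9409) → (30.9632,23.2437) → (27.0454,23.2437) → (23.8758,20.9409) → (22.6651,17.2148) → (23.8758,13.4887) → (27.0454,11.1859) → (30.9632,11.1859) → (34.1328,13.4887) → (35.3435,17.2148), returning to the start.

Shape 3 is a cubic bezier drawn with `<path>`. Its stroke #0000ff means cut at S887, F671. After flipping Y the toolpath is (18.2661,42.7538) → (26.6214,45.8246) → (36.6750,52.1705) → (46.3138,57.8991) → (53.4249,59.1177) → (55.8953,51.9338).

Shape 4 is a open polyline drawn with `<path>`. Its stroke #ff0000 means engrave at S274, F2748. After flipping Y the toolpath is (103.1088,59.8481) → (107.7939,48.8974) → (38.3380,89.7013) → (12.4062,84.7355).

G21
G90
G00 X157.5262 Y19.8098
M4 S274
G1 X5.1704 Y36.9414 F2748
G1 X112.4801 Y89.4752
G1 X6.3730 Y64.5192
M5
G00 X35.3435 Y17.2148
M4 S887
G1 X34.1328 Y20.9409 F671
G1 X30.9632 Y23.2437
G1 X27.0454 Y23.2437
G1 X23.8758 Y20.9409
G1 X22.6651 Y17.2148
G1 X23.8758 Y13.4887
G1 X27.0454 Y11.1859
G1 X30.9632 Y11.1859
G1 X34.1328 Y13.4887
G1 X35.3435 Y17.2148
M5
G00 X18.2661 Y42.7538
M4 S887
G1 X26.6214 Y45.8246 F671
G1 X36.6750 Y52.1705
G1 X46.3138 Y57.8991
G1 X53.4249 Y59.1177
G1 X55.8953 Y51.9338
M5
G00 X103.1088 Y59.8481
M4 S274
G1 X107.7939 Y48.8974 F2748
G1 X38.3380 Y89.7013
G1 X12.4062 Y84.7355
M5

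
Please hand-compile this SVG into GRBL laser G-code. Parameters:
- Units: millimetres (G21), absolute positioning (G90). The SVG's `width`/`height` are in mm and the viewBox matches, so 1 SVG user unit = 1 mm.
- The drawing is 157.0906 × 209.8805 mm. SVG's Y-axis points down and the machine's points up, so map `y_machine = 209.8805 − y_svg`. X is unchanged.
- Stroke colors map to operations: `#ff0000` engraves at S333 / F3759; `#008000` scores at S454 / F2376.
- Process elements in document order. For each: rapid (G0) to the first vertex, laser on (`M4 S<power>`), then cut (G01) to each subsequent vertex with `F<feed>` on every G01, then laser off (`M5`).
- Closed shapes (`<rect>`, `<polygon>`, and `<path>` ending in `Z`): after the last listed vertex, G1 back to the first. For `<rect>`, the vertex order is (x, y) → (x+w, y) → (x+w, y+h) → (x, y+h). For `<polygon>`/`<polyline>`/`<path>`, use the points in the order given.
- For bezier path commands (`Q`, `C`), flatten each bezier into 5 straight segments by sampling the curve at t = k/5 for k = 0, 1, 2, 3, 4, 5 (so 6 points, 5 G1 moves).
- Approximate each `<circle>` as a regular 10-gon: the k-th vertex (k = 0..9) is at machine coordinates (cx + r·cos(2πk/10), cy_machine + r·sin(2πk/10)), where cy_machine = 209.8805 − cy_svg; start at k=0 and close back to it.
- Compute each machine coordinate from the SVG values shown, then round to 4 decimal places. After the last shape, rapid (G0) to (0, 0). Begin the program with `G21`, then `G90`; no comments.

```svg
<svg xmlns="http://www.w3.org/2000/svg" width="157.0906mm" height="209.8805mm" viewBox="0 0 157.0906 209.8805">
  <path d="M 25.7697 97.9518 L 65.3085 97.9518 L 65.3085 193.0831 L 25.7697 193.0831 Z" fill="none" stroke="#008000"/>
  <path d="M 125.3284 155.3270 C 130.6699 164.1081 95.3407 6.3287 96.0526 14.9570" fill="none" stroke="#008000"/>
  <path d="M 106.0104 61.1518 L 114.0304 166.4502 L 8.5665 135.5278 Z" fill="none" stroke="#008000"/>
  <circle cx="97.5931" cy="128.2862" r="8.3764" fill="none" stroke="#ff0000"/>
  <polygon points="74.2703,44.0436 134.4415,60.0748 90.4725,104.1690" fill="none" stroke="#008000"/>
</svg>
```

Since the viewBox matches the mm dimensions, user units are millimetres directly. The only transform is the Y-flip y_m = 209.8805 − y_svg.

Shape 1 is a rectangle drawn with `<path>`. Its stroke #008000 means score at S454, F2376. After flipping Y the toolpath is (25.7697,111.9287) → (65.3085,111.9287) → (65.3085,16.7974) → (25.7697,16.7974) → (25.7697,111.9287), returning to the start.

Shape 2 is a cubic bezier drawn with `<path>`. Its stroke #008000 means score at S454, F2376. After flipping Y the toolpath is (125.3284,54.5535) → (124.2665,66.6084) → (117.1258,102.6553) → (107.5885,146.7117) → (99.3367,182.7953) → (96.0526,194.9235).

Shape 3 is a closed polygon drawn with `<path>`. Its stroke #008000 means score at S454, F2376. After flipping Y the toolpath is (106.0104,148.7287) → (114.0304,43.4303) → (8.5665,74.3527) → (106.0104,148.7287), returning to the start.

Shape 4 is a circle drawn with `<circle>`. Its stroke #ff0000 means engrave at S333, F3759. After flipping Y the toolpath is (105.9695,81.5943) → (104.3697,86.5178) → (100.1815,89.5607) → (95.0047,89.5607) → (90.8165,86.5178) → (89.2167,81.5943) → (90.8165,76.6708) → (95.0047,73.6279) → (100.1815,73.6279) → (104.3697,76.6708) → (105.9695,81.5943), returning to the start.

Shape 5 is a regular polygon drawn with `<polygon>`. Its stroke #008000 means score at S454, F2376. After flipping Y the toolpath is (74.2703,165.8369) → (134.4415,149.8057) → (90.4725,105.7115) → (74.2703,165.8369), returning to the start.

G21
G90
G0 X25.7697 Y111.9287
M4 S454
G01 X65.3085 Y111.9287 F2376
G01 X65.3085 Y16.7974 F2376
G01 X25.7697 Y16.7974 F2376
G01 X25.7697 Y111.9287 F2376
M5
G0 X125.3284 Y54.5535
M4 S454
G01 X124.2665 Y66.6084 F2376
G01 X117.1258 Y102.6553 F2376
G01 X107.5885 Y146.7117 F2376
G01 X99.3367 Y182.7953 F2376
G01 X96.0526 Y194.9235 F2376
M5
G0 X106.0104 Y148.7287
M4 S454
G01 X114.0304 Y43.4303 F2376
G01 X8.5665 Y74.3527 F2376
G01 X106.0104 Y148.7287 F2376
M5
G0 X105.9695 Y81.5943
M4 S333
G01 X104.3697 Y86.5178 F3759
G01 X100.1815 Y89.5607 F3759
G01 X95.0047 Y89.5607 F3759
G01 X90.8165 Y86.5178 F3759
G01 X89.2167 Y81.5943 F3759
G01 X90.8165 Y76.6708 F3759
G01 X95.0047 Y73.6279 F3759
G01 X100.1815 Y73.6279 F3759
G01 X104.3697 Y76.6708 F3759
G01 X105.9695 Y81.5943 F3759
M5
G0 X74.2703 Y165.8369
M4 S454
G01 X134.4415 Y149.8057 F2376
G01 X90.4725 Y105.7115 F2376
G01 X74.2703 Y165.8369 F2376
M5
G0 X0.0000 Y0.0000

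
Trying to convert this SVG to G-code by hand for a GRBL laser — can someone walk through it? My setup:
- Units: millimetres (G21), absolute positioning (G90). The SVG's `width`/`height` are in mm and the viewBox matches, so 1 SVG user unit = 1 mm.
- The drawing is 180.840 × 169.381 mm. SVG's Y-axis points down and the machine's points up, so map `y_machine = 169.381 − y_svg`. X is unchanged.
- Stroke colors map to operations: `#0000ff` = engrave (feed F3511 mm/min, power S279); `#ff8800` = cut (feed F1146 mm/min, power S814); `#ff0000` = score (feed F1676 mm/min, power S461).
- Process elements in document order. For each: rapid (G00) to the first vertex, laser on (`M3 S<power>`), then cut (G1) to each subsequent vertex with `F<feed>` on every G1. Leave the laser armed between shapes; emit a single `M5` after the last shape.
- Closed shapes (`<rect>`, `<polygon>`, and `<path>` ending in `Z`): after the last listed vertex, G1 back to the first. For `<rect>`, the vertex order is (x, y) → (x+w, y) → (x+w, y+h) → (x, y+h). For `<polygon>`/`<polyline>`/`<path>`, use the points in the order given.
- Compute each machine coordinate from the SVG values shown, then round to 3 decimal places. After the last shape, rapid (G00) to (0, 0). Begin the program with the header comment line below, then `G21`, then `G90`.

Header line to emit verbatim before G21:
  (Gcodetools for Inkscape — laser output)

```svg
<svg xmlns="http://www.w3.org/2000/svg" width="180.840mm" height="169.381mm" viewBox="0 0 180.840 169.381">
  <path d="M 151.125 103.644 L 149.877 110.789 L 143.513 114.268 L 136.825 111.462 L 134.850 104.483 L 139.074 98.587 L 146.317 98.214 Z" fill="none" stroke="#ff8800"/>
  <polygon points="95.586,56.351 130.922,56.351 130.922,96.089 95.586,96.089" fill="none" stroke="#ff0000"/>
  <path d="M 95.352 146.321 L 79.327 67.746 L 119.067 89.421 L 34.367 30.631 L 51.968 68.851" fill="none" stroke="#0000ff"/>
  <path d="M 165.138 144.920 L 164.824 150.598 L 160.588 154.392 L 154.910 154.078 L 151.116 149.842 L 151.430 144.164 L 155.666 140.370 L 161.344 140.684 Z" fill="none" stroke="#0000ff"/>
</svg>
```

(Gcodetools for Inkscape — laser output)
G21
G90
G00 X151.125 Y65.737
M3 S814
G1 X149.877 Y58.592 F1146
G1 X143.513 Y55.113 F1146
G1 X136.825 Y57.919 F1146
G1 X134.850 Y64.898 F1146
G1 X139.074 Y70.794 F1146
G1 X146.317 Y71.167 F1146
G1 X151.125 Y65.737 F1146
G00 X95.586 Y113.030
M3 S461
G1 X130.922 Y113.030 F1676
G1 X130.922 Y73.292 F1676
G1 X95.586 Y73.292 F1676
G1 X95.586 Y113.030 F1676
G00 X95.352 Y23.060
M3 S279
G1 X79.327 Y101.635 F3511
G1 X119.067 Y79.960 F3511
G1 X34.367 Y138.750 F3511
G1 X51.968 Y100.530 F3511
G00 X165.138 Y24.461
M3 S279
G1 X164.824 Y18.783 F3511
G1 X160.588 Y14.989 F3511
G1 X154.910 Y15.303 F3511
G1 X151.116 Y19.539 F3511
G1 X151.430 Y25.217 F3511
G1 X155.666 Y29.011 F3511
G1 X161.344 Y28.697 F3511
G1 X165.138 Y24.461 F3511
M5
G00 X0.000 Y0.000

viewBox `0 0 180.840 169.381` with mm width/height → 1 unit = 1 mm. Flip: y_m = 169.381 − y_svg.

**Shape 1** — `<path>` regular polygon, stroke `#ff8800` → cut (S814, F1146). Machine vertices: (151.125,65.737) → (149.877,58.592) → (143.513,55.113) → (136.825,57.919) → (134.850,64.898) → (139.074,70.794) → (146.317,71.167) → (151.125,65.737). Closed: final G1 returns to the first vertex.

**Shape 2** — `<polygon>` rectangle, stroke `#ff0000` → score (S461, F1676). Machine vertices: (95.586,113.030) → (130.922,113.030) → (130.922,73.292) → (95.586,73.292) → (95.586,113.030). Closed: final G1 returns to the first vertex.

**Shape 3** — `<path>` open polyline, stroke `#0000ff` → engrave (S279, F3511). Machine vertices: (95.352,23.060) → (79.327,101.635) → (119.067,79.960) → (34.367,138.750) → (51.968,100.530). Open path.

**Shape 4** — `<path>` regular polygon, stroke `#0000ff` → engrave (S279, F3511). Machine vertices: (165.138,24.461) → (164.824,18.783) → (160.588,14.989) → (154.910,15.303) → (151.116,19.539) → (151.430,25.217) → (155.666,29.011) → (161.344,28.697) → (165.138,24.461). Closed: final G1 returns to the first vertex.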